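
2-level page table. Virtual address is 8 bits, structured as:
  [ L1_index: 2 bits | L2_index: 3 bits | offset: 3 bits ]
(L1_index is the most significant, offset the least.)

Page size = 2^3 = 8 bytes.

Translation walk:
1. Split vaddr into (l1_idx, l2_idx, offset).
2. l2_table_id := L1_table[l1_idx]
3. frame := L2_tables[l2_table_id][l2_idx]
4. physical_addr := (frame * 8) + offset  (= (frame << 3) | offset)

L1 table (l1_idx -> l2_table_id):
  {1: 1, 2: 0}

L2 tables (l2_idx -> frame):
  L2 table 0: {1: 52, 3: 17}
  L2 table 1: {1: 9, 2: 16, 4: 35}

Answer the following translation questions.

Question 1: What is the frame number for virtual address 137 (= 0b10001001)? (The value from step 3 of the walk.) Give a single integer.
Answer: 52

Derivation:
vaddr = 137: l1_idx=2, l2_idx=1
L1[2] = 0; L2[0][1] = 52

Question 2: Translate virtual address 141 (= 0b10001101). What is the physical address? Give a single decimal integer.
Answer: 421

Derivation:
vaddr = 141 = 0b10001101
Split: l1_idx=2, l2_idx=1, offset=5
L1[2] = 0
L2[0][1] = 52
paddr = 52 * 8 + 5 = 421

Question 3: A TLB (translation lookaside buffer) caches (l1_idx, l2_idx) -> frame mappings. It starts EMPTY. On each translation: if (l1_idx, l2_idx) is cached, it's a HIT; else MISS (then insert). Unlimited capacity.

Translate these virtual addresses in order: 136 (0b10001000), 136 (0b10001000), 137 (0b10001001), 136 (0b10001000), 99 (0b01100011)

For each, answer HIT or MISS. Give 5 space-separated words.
Answer: MISS HIT HIT HIT MISS

Derivation:
vaddr=136: (2,1) not in TLB -> MISS, insert
vaddr=136: (2,1) in TLB -> HIT
vaddr=137: (2,1) in TLB -> HIT
vaddr=136: (2,1) in TLB -> HIT
vaddr=99: (1,4) not in TLB -> MISS, insert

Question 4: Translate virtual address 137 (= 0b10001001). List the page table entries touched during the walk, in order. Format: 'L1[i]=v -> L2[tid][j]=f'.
vaddr = 137 = 0b10001001
Split: l1_idx=2, l2_idx=1, offset=1

Answer: L1[2]=0 -> L2[0][1]=52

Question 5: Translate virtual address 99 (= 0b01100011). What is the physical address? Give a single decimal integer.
vaddr = 99 = 0b01100011
Split: l1_idx=1, l2_idx=4, offset=3
L1[1] = 1
L2[1][4] = 35
paddr = 35 * 8 + 3 = 283

Answer: 283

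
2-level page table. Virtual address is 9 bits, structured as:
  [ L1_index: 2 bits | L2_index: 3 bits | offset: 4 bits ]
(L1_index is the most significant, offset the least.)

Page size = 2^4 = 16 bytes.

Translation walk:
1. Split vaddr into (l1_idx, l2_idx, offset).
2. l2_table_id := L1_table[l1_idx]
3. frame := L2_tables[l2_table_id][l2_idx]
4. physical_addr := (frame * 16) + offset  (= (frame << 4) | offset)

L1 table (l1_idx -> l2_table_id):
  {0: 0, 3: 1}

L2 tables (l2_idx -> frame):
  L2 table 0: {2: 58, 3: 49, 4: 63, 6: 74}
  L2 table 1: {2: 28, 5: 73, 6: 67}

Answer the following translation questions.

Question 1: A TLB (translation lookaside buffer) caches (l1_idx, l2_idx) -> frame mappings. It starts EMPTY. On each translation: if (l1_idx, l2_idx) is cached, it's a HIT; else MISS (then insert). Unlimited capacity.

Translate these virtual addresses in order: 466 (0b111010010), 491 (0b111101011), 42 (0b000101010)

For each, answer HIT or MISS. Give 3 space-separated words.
Answer: MISS MISS MISS

Derivation:
vaddr=466: (3,5) not in TLB -> MISS, insert
vaddr=491: (3,6) not in TLB -> MISS, insert
vaddr=42: (0,2) not in TLB -> MISS, insert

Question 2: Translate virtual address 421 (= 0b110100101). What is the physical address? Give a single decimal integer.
vaddr = 421 = 0b110100101
Split: l1_idx=3, l2_idx=2, offset=5
L1[3] = 1
L2[1][2] = 28
paddr = 28 * 16 + 5 = 453

Answer: 453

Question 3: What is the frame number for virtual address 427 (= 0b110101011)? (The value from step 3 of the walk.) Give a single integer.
Answer: 28

Derivation:
vaddr = 427: l1_idx=3, l2_idx=2
L1[3] = 1; L2[1][2] = 28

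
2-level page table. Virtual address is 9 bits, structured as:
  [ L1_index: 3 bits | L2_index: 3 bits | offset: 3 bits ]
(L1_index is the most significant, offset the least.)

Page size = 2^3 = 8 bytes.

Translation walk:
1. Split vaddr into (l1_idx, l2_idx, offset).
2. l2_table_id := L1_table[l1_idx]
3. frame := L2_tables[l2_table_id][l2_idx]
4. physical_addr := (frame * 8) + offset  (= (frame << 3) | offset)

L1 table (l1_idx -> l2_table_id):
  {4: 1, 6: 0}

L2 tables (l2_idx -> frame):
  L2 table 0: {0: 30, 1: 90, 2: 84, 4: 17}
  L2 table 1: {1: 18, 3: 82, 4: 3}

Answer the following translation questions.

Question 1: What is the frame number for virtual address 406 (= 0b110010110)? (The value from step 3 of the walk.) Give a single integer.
vaddr = 406: l1_idx=6, l2_idx=2
L1[6] = 0; L2[0][2] = 84

Answer: 84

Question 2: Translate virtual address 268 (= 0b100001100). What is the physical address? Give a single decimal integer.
vaddr = 268 = 0b100001100
Split: l1_idx=4, l2_idx=1, offset=4
L1[4] = 1
L2[1][1] = 18
paddr = 18 * 8 + 4 = 148

Answer: 148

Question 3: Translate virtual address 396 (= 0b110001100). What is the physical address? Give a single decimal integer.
vaddr = 396 = 0b110001100
Split: l1_idx=6, l2_idx=1, offset=4
L1[6] = 0
L2[0][1] = 90
paddr = 90 * 8 + 4 = 724

Answer: 724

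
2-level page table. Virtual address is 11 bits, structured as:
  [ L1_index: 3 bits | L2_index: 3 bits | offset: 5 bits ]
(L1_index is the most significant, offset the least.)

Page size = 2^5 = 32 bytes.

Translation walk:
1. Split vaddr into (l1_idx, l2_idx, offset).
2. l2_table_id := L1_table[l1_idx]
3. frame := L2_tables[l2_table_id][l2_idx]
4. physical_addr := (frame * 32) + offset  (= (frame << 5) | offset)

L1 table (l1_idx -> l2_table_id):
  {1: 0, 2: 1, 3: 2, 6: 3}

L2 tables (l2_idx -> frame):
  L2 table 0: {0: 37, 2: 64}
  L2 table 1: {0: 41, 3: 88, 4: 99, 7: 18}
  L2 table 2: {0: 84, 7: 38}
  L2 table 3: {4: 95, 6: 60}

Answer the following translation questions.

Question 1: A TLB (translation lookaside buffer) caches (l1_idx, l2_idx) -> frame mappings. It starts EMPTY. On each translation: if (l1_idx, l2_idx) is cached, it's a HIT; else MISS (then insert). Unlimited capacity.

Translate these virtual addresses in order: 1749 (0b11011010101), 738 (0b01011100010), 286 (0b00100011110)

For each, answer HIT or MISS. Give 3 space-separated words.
vaddr=1749: (6,6) not in TLB -> MISS, insert
vaddr=738: (2,7) not in TLB -> MISS, insert
vaddr=286: (1,0) not in TLB -> MISS, insert

Answer: MISS MISS MISS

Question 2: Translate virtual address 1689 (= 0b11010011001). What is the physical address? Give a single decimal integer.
Answer: 3065

Derivation:
vaddr = 1689 = 0b11010011001
Split: l1_idx=6, l2_idx=4, offset=25
L1[6] = 3
L2[3][4] = 95
paddr = 95 * 32 + 25 = 3065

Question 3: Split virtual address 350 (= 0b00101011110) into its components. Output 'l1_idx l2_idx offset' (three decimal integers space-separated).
Answer: 1 2 30

Derivation:
vaddr = 350 = 0b00101011110
  top 3 bits -> l1_idx = 1
  next 3 bits -> l2_idx = 2
  bottom 5 bits -> offset = 30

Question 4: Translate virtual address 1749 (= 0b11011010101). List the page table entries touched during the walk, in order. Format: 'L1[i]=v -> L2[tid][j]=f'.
vaddr = 1749 = 0b11011010101
Split: l1_idx=6, l2_idx=6, offset=21

Answer: L1[6]=3 -> L2[3][6]=60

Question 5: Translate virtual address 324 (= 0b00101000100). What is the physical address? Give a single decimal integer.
Answer: 2052

Derivation:
vaddr = 324 = 0b00101000100
Split: l1_idx=1, l2_idx=2, offset=4
L1[1] = 0
L2[0][2] = 64
paddr = 64 * 32 + 4 = 2052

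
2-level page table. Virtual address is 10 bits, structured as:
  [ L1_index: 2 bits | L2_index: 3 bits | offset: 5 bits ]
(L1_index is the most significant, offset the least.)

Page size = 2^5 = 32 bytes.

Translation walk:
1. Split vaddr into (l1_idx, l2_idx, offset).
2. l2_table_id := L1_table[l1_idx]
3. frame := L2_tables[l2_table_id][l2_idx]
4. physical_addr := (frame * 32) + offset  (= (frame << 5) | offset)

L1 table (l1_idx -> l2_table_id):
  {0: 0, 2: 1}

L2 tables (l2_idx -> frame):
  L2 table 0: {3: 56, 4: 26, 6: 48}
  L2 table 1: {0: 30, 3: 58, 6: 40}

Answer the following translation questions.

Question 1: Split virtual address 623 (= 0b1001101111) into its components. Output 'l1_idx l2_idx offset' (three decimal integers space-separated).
vaddr = 623 = 0b1001101111
  top 2 bits -> l1_idx = 2
  next 3 bits -> l2_idx = 3
  bottom 5 bits -> offset = 15

Answer: 2 3 15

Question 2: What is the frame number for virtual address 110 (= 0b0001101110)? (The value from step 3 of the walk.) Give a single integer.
Answer: 56

Derivation:
vaddr = 110: l1_idx=0, l2_idx=3
L1[0] = 0; L2[0][3] = 56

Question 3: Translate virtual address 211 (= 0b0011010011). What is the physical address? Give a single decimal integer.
Answer: 1555

Derivation:
vaddr = 211 = 0b0011010011
Split: l1_idx=0, l2_idx=6, offset=19
L1[0] = 0
L2[0][6] = 48
paddr = 48 * 32 + 19 = 1555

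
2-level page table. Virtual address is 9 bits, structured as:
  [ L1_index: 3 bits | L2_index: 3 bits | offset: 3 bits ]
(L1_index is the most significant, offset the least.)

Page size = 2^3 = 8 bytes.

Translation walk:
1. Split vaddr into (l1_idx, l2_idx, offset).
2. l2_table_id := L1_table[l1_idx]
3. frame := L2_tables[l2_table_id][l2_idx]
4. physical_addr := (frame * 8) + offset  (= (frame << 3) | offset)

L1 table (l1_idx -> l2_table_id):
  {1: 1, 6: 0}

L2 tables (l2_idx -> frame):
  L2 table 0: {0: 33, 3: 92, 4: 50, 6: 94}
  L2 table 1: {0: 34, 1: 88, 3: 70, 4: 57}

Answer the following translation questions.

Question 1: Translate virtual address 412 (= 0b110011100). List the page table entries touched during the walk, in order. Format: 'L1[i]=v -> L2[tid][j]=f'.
vaddr = 412 = 0b110011100
Split: l1_idx=6, l2_idx=3, offset=4

Answer: L1[6]=0 -> L2[0][3]=92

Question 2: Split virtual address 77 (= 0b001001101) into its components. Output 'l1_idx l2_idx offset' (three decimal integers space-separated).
vaddr = 77 = 0b001001101
  top 3 bits -> l1_idx = 1
  next 3 bits -> l2_idx = 1
  bottom 3 bits -> offset = 5

Answer: 1 1 5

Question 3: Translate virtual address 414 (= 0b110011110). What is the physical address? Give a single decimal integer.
vaddr = 414 = 0b110011110
Split: l1_idx=6, l2_idx=3, offset=6
L1[6] = 0
L2[0][3] = 92
paddr = 92 * 8 + 6 = 742

Answer: 742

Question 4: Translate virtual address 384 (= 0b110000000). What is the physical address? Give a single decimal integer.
Answer: 264

Derivation:
vaddr = 384 = 0b110000000
Split: l1_idx=6, l2_idx=0, offset=0
L1[6] = 0
L2[0][0] = 33
paddr = 33 * 8 + 0 = 264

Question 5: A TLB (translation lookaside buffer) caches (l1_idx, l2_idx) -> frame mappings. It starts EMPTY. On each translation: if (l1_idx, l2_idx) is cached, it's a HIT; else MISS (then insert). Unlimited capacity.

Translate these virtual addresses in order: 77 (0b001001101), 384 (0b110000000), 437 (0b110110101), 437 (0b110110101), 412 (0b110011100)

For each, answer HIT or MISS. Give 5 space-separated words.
Answer: MISS MISS MISS HIT MISS

Derivation:
vaddr=77: (1,1) not in TLB -> MISS, insert
vaddr=384: (6,0) not in TLB -> MISS, insert
vaddr=437: (6,6) not in TLB -> MISS, insert
vaddr=437: (6,6) in TLB -> HIT
vaddr=412: (6,3) not in TLB -> MISS, insert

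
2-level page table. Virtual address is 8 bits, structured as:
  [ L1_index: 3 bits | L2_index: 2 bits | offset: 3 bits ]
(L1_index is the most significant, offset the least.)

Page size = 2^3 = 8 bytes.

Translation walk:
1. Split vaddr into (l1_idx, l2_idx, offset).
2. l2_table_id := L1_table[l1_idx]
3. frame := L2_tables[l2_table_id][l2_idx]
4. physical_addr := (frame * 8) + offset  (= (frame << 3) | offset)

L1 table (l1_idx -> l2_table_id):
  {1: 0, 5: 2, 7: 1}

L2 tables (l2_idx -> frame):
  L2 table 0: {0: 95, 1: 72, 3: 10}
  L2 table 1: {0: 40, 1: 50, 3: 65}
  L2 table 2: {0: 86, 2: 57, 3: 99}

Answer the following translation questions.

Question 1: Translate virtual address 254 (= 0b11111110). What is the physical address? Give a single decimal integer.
Answer: 526

Derivation:
vaddr = 254 = 0b11111110
Split: l1_idx=7, l2_idx=3, offset=6
L1[7] = 1
L2[1][3] = 65
paddr = 65 * 8 + 6 = 526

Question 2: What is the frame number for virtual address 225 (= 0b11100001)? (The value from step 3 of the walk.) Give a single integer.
vaddr = 225: l1_idx=7, l2_idx=0
L1[7] = 1; L2[1][0] = 40

Answer: 40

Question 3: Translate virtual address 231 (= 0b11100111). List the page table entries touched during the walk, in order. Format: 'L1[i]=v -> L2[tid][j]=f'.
Answer: L1[7]=1 -> L2[1][0]=40

Derivation:
vaddr = 231 = 0b11100111
Split: l1_idx=7, l2_idx=0, offset=7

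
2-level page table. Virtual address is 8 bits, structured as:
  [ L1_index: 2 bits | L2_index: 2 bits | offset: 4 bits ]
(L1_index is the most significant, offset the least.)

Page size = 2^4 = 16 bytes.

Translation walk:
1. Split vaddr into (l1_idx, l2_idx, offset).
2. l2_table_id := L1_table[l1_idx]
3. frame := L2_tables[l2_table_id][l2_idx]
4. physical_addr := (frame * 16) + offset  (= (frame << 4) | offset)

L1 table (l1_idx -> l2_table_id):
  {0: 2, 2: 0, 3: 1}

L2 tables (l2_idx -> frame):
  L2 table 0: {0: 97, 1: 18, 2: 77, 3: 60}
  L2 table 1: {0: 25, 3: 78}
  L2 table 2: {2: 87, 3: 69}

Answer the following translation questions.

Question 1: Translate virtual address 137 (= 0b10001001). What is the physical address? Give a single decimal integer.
vaddr = 137 = 0b10001001
Split: l1_idx=2, l2_idx=0, offset=9
L1[2] = 0
L2[0][0] = 97
paddr = 97 * 16 + 9 = 1561

Answer: 1561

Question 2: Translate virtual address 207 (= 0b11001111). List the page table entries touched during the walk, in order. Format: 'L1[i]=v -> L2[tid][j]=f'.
vaddr = 207 = 0b11001111
Split: l1_idx=3, l2_idx=0, offset=15

Answer: L1[3]=1 -> L2[1][0]=25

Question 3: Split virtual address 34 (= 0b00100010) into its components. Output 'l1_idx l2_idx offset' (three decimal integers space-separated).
vaddr = 34 = 0b00100010
  top 2 bits -> l1_idx = 0
  next 2 bits -> l2_idx = 2
  bottom 4 bits -> offset = 2

Answer: 0 2 2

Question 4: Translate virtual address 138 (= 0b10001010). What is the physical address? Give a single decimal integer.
vaddr = 138 = 0b10001010
Split: l1_idx=2, l2_idx=0, offset=10
L1[2] = 0
L2[0][0] = 97
paddr = 97 * 16 + 10 = 1562

Answer: 1562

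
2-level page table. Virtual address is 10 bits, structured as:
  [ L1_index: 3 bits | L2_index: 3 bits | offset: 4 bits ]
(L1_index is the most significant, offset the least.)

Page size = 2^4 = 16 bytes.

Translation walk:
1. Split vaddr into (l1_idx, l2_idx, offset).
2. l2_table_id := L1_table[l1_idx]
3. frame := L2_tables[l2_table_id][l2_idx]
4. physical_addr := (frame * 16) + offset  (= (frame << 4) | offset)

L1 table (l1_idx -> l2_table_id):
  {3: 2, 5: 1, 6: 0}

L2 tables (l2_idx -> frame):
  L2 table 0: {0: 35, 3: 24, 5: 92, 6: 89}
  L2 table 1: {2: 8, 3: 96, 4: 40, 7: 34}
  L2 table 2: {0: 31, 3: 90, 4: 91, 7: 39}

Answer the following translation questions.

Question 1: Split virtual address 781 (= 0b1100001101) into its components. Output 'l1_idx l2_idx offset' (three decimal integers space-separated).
vaddr = 781 = 0b1100001101
  top 3 bits -> l1_idx = 6
  next 3 bits -> l2_idx = 0
  bottom 4 bits -> offset = 13

Answer: 6 0 13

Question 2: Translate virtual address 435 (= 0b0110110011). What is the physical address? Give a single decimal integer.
Answer: 1443

Derivation:
vaddr = 435 = 0b0110110011
Split: l1_idx=3, l2_idx=3, offset=3
L1[3] = 2
L2[2][3] = 90
paddr = 90 * 16 + 3 = 1443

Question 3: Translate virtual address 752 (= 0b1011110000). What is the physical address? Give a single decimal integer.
vaddr = 752 = 0b1011110000
Split: l1_idx=5, l2_idx=7, offset=0
L1[5] = 1
L2[1][7] = 34
paddr = 34 * 16 + 0 = 544

Answer: 544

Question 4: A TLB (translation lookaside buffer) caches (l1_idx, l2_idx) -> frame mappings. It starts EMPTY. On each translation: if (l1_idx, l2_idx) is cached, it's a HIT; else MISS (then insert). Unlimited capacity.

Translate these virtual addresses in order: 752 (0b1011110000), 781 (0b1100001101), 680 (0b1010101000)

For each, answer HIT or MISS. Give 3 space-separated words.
Answer: MISS MISS MISS

Derivation:
vaddr=752: (5,7) not in TLB -> MISS, insert
vaddr=781: (6,0) not in TLB -> MISS, insert
vaddr=680: (5,2) not in TLB -> MISS, insert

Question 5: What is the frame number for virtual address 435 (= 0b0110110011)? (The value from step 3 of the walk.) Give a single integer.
vaddr = 435: l1_idx=3, l2_idx=3
L1[3] = 2; L2[2][3] = 90

Answer: 90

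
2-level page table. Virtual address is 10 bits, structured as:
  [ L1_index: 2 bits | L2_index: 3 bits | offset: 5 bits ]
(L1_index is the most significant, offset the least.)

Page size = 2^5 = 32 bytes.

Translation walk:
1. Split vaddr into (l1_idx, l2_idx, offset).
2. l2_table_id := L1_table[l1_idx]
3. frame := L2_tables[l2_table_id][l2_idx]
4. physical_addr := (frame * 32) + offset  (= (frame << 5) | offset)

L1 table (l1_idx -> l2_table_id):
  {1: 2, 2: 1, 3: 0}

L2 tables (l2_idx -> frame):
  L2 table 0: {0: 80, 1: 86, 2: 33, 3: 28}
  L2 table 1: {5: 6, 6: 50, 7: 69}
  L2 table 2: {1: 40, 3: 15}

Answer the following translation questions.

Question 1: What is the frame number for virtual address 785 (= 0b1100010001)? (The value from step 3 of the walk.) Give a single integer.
Answer: 80

Derivation:
vaddr = 785: l1_idx=3, l2_idx=0
L1[3] = 0; L2[0][0] = 80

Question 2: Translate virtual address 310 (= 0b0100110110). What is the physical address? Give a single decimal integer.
vaddr = 310 = 0b0100110110
Split: l1_idx=1, l2_idx=1, offset=22
L1[1] = 2
L2[2][1] = 40
paddr = 40 * 32 + 22 = 1302

Answer: 1302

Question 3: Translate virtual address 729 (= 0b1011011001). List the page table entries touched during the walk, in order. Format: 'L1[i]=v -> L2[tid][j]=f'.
vaddr = 729 = 0b1011011001
Split: l1_idx=2, l2_idx=6, offset=25

Answer: L1[2]=1 -> L2[1][6]=50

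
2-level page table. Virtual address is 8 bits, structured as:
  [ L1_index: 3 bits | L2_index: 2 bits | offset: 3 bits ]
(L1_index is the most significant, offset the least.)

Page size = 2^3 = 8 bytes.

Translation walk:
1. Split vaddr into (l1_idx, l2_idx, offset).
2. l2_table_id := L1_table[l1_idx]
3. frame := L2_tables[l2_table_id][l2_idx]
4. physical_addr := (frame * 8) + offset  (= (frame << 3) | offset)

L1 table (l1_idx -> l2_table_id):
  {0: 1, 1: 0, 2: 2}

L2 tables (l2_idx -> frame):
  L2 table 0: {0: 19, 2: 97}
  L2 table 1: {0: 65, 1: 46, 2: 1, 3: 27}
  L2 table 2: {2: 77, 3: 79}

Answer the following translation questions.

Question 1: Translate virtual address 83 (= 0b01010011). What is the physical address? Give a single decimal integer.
vaddr = 83 = 0b01010011
Split: l1_idx=2, l2_idx=2, offset=3
L1[2] = 2
L2[2][2] = 77
paddr = 77 * 8 + 3 = 619

Answer: 619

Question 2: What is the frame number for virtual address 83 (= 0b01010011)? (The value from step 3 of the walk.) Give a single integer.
Answer: 77

Derivation:
vaddr = 83: l1_idx=2, l2_idx=2
L1[2] = 2; L2[2][2] = 77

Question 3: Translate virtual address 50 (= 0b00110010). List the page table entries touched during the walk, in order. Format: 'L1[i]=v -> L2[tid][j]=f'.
Answer: L1[1]=0 -> L2[0][2]=97

Derivation:
vaddr = 50 = 0b00110010
Split: l1_idx=1, l2_idx=2, offset=2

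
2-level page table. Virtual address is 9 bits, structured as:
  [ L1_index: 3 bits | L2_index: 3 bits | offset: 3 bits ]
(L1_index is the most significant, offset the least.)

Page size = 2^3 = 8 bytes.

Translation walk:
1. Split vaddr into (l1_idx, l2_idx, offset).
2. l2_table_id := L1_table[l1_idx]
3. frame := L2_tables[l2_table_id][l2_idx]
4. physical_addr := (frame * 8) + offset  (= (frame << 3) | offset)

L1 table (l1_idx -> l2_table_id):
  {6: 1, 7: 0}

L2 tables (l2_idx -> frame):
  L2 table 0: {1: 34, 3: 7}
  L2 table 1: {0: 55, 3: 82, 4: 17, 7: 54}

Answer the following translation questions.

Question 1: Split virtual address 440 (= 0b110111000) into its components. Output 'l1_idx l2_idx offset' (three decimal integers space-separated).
vaddr = 440 = 0b110111000
  top 3 bits -> l1_idx = 6
  next 3 bits -> l2_idx = 7
  bottom 3 bits -> offset = 0

Answer: 6 7 0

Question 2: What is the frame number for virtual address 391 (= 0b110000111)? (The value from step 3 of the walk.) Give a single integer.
Answer: 55

Derivation:
vaddr = 391: l1_idx=6, l2_idx=0
L1[6] = 1; L2[1][0] = 55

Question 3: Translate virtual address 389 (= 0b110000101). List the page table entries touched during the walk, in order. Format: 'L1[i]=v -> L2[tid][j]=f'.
vaddr = 389 = 0b110000101
Split: l1_idx=6, l2_idx=0, offset=5

Answer: L1[6]=1 -> L2[1][0]=55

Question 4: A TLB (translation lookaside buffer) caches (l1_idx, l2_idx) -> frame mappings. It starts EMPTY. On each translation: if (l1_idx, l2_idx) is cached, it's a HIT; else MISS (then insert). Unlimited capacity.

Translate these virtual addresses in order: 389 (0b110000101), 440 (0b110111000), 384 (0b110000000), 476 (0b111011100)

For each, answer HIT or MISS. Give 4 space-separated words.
vaddr=389: (6,0) not in TLB -> MISS, insert
vaddr=440: (6,7) not in TLB -> MISS, insert
vaddr=384: (6,0) in TLB -> HIT
vaddr=476: (7,3) not in TLB -> MISS, insert

Answer: MISS MISS HIT MISS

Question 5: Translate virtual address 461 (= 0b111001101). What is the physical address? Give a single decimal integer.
Answer: 277

Derivation:
vaddr = 461 = 0b111001101
Split: l1_idx=7, l2_idx=1, offset=5
L1[7] = 0
L2[0][1] = 34
paddr = 34 * 8 + 5 = 277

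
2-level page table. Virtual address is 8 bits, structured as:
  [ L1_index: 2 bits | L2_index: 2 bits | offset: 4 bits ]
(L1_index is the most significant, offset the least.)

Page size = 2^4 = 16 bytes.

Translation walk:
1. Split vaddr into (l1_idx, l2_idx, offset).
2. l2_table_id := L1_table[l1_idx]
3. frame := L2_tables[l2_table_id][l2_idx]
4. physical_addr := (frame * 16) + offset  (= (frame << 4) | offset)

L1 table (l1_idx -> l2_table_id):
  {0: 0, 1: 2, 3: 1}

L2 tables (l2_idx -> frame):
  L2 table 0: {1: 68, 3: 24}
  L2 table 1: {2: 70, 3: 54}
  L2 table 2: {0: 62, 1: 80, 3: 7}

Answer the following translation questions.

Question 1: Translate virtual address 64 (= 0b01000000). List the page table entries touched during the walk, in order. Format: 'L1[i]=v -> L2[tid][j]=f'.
vaddr = 64 = 0b01000000
Split: l1_idx=1, l2_idx=0, offset=0

Answer: L1[1]=2 -> L2[2][0]=62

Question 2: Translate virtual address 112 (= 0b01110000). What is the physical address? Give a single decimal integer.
Answer: 112

Derivation:
vaddr = 112 = 0b01110000
Split: l1_idx=1, l2_idx=3, offset=0
L1[1] = 2
L2[2][3] = 7
paddr = 7 * 16 + 0 = 112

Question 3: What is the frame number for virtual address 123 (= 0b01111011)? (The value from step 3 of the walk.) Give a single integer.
vaddr = 123: l1_idx=1, l2_idx=3
L1[1] = 2; L2[2][3] = 7

Answer: 7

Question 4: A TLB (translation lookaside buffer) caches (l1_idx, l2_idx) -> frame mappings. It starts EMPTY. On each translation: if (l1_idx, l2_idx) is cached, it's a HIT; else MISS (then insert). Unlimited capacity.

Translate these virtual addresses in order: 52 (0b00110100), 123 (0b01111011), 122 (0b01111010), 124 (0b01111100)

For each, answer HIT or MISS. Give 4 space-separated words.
Answer: MISS MISS HIT HIT

Derivation:
vaddr=52: (0,3) not in TLB -> MISS, insert
vaddr=123: (1,3) not in TLB -> MISS, insert
vaddr=122: (1,3) in TLB -> HIT
vaddr=124: (1,3) in TLB -> HIT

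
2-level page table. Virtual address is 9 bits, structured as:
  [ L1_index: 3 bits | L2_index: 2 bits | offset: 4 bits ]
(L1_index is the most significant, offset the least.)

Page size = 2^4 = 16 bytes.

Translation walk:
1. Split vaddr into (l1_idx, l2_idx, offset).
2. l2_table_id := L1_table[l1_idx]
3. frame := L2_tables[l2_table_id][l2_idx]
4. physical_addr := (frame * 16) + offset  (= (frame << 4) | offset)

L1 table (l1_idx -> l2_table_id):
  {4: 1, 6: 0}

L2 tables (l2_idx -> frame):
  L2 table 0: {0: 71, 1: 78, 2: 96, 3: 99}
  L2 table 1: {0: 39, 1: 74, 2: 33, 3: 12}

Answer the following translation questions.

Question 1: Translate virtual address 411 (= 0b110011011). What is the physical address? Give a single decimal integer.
Answer: 1259

Derivation:
vaddr = 411 = 0b110011011
Split: l1_idx=6, l2_idx=1, offset=11
L1[6] = 0
L2[0][1] = 78
paddr = 78 * 16 + 11 = 1259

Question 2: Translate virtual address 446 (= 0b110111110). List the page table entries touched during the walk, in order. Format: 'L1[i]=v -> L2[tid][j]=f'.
Answer: L1[6]=0 -> L2[0][3]=99

Derivation:
vaddr = 446 = 0b110111110
Split: l1_idx=6, l2_idx=3, offset=14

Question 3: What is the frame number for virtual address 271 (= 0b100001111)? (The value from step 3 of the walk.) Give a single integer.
vaddr = 271: l1_idx=4, l2_idx=0
L1[4] = 1; L2[1][0] = 39

Answer: 39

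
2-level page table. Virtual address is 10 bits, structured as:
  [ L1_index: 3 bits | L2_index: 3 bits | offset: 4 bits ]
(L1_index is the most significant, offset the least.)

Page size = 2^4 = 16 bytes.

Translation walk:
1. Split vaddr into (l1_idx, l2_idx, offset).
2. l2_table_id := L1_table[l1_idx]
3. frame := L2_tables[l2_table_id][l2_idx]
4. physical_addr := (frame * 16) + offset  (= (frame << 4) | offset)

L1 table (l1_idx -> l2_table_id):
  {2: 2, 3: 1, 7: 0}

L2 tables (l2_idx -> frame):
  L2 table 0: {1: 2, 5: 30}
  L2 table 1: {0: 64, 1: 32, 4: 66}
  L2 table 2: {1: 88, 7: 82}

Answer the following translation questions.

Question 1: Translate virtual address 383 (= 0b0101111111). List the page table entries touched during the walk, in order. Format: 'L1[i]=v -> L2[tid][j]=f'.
Answer: L1[2]=2 -> L2[2][7]=82

Derivation:
vaddr = 383 = 0b0101111111
Split: l1_idx=2, l2_idx=7, offset=15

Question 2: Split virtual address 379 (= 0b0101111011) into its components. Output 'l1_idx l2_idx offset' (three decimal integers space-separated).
Answer: 2 7 11

Derivation:
vaddr = 379 = 0b0101111011
  top 3 bits -> l1_idx = 2
  next 3 bits -> l2_idx = 7
  bottom 4 bits -> offset = 11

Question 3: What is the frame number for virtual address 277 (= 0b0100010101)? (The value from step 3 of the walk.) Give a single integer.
Answer: 88

Derivation:
vaddr = 277: l1_idx=2, l2_idx=1
L1[2] = 2; L2[2][1] = 88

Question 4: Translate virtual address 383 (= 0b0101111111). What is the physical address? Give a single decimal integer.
Answer: 1327

Derivation:
vaddr = 383 = 0b0101111111
Split: l1_idx=2, l2_idx=7, offset=15
L1[2] = 2
L2[2][7] = 82
paddr = 82 * 16 + 15 = 1327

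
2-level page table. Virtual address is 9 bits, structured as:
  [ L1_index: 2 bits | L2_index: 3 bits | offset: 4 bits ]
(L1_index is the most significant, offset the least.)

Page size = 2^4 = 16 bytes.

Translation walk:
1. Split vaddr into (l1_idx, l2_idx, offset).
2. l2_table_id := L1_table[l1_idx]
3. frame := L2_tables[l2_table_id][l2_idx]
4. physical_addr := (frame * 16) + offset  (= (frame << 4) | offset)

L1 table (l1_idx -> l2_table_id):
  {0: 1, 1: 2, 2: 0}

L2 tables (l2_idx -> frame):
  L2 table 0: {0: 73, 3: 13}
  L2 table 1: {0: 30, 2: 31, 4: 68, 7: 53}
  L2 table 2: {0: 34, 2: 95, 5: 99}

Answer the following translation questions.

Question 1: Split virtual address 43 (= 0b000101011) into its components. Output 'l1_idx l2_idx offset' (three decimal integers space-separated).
Answer: 0 2 11

Derivation:
vaddr = 43 = 0b000101011
  top 2 bits -> l1_idx = 0
  next 3 bits -> l2_idx = 2
  bottom 4 bits -> offset = 11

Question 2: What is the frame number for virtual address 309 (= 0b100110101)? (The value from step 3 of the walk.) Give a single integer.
vaddr = 309: l1_idx=2, l2_idx=3
L1[2] = 0; L2[0][3] = 13

Answer: 13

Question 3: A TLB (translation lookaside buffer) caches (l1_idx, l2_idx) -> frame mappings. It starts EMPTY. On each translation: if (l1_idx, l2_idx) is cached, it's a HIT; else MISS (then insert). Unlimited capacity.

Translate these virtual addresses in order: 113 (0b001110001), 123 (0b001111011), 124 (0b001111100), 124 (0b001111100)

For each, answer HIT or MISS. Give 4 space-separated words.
vaddr=113: (0,7) not in TLB -> MISS, insert
vaddr=123: (0,7) in TLB -> HIT
vaddr=124: (0,7) in TLB -> HIT
vaddr=124: (0,7) in TLB -> HIT

Answer: MISS HIT HIT HIT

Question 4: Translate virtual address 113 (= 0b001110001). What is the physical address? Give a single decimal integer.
Answer: 849

Derivation:
vaddr = 113 = 0b001110001
Split: l1_idx=0, l2_idx=7, offset=1
L1[0] = 1
L2[1][7] = 53
paddr = 53 * 16 + 1 = 849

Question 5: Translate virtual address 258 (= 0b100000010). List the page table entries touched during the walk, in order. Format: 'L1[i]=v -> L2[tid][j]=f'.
Answer: L1[2]=0 -> L2[0][0]=73

Derivation:
vaddr = 258 = 0b100000010
Split: l1_idx=2, l2_idx=0, offset=2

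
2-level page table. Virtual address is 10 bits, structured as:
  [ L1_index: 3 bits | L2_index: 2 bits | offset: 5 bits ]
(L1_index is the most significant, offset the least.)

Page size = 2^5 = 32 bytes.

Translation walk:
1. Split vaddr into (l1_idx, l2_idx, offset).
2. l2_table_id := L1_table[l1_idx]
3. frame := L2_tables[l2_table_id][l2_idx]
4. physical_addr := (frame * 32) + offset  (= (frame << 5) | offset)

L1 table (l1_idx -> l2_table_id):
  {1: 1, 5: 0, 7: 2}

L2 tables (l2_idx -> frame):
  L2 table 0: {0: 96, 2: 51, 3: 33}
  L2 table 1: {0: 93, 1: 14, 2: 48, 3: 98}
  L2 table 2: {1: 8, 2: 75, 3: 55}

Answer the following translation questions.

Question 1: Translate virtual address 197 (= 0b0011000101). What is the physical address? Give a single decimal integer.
vaddr = 197 = 0b0011000101
Split: l1_idx=1, l2_idx=2, offset=5
L1[1] = 1
L2[1][2] = 48
paddr = 48 * 32 + 5 = 1541

Answer: 1541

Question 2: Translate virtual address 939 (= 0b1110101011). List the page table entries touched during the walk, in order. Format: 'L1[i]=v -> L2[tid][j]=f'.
vaddr = 939 = 0b1110101011
Split: l1_idx=7, l2_idx=1, offset=11

Answer: L1[7]=2 -> L2[2][1]=8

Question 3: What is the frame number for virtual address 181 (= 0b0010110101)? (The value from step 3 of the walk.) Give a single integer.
vaddr = 181: l1_idx=1, l2_idx=1
L1[1] = 1; L2[1][1] = 14

Answer: 14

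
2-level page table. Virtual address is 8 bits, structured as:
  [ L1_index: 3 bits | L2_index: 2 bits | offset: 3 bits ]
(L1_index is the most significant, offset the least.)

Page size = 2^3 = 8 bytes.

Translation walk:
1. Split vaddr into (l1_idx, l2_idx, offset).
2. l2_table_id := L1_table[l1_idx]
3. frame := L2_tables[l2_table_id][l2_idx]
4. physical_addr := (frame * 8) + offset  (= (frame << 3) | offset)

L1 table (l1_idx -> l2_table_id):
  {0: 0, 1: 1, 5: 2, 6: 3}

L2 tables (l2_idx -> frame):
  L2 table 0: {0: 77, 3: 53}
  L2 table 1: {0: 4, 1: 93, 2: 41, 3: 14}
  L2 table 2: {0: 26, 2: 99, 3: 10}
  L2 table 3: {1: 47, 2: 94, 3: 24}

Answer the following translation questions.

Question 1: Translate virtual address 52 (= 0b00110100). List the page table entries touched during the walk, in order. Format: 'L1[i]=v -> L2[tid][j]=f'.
Answer: L1[1]=1 -> L2[1][2]=41

Derivation:
vaddr = 52 = 0b00110100
Split: l1_idx=1, l2_idx=2, offset=4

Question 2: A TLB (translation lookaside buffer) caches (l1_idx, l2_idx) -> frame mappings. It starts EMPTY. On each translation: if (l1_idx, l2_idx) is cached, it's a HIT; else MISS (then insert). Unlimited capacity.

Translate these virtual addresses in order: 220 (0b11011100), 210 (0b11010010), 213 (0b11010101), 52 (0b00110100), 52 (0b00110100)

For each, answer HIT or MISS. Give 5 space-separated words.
vaddr=220: (6,3) not in TLB -> MISS, insert
vaddr=210: (6,2) not in TLB -> MISS, insert
vaddr=213: (6,2) in TLB -> HIT
vaddr=52: (1,2) not in TLB -> MISS, insert
vaddr=52: (1,2) in TLB -> HIT

Answer: MISS MISS HIT MISS HIT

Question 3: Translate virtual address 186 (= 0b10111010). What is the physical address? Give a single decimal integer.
Answer: 82

Derivation:
vaddr = 186 = 0b10111010
Split: l1_idx=5, l2_idx=3, offset=2
L1[5] = 2
L2[2][3] = 10
paddr = 10 * 8 + 2 = 82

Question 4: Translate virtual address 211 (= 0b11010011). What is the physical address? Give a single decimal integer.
Answer: 755

Derivation:
vaddr = 211 = 0b11010011
Split: l1_idx=6, l2_idx=2, offset=3
L1[6] = 3
L2[3][2] = 94
paddr = 94 * 8 + 3 = 755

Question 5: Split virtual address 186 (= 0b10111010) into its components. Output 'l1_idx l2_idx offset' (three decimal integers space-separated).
Answer: 5 3 2

Derivation:
vaddr = 186 = 0b10111010
  top 3 bits -> l1_idx = 5
  next 2 bits -> l2_idx = 3
  bottom 3 bits -> offset = 2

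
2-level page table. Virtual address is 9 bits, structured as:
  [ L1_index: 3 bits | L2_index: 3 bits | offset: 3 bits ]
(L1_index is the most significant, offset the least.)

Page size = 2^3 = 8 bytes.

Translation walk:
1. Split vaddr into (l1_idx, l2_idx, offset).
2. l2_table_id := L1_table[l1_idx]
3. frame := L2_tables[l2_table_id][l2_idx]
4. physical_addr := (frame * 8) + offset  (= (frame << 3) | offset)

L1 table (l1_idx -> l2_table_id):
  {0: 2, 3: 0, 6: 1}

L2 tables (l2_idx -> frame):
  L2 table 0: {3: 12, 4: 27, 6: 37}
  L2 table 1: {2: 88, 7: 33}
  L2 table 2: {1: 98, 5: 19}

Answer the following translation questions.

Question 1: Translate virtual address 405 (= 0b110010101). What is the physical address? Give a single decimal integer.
vaddr = 405 = 0b110010101
Split: l1_idx=6, l2_idx=2, offset=5
L1[6] = 1
L2[1][2] = 88
paddr = 88 * 8 + 5 = 709

Answer: 709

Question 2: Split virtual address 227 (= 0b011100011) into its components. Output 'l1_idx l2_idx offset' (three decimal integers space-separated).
Answer: 3 4 3

Derivation:
vaddr = 227 = 0b011100011
  top 3 bits -> l1_idx = 3
  next 3 bits -> l2_idx = 4
  bottom 3 bits -> offset = 3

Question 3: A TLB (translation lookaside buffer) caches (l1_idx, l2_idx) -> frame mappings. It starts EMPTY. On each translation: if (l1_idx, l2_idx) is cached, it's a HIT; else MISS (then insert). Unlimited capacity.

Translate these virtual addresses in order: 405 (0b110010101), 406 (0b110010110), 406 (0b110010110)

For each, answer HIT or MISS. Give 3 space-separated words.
vaddr=405: (6,2) not in TLB -> MISS, insert
vaddr=406: (6,2) in TLB -> HIT
vaddr=406: (6,2) in TLB -> HIT

Answer: MISS HIT HIT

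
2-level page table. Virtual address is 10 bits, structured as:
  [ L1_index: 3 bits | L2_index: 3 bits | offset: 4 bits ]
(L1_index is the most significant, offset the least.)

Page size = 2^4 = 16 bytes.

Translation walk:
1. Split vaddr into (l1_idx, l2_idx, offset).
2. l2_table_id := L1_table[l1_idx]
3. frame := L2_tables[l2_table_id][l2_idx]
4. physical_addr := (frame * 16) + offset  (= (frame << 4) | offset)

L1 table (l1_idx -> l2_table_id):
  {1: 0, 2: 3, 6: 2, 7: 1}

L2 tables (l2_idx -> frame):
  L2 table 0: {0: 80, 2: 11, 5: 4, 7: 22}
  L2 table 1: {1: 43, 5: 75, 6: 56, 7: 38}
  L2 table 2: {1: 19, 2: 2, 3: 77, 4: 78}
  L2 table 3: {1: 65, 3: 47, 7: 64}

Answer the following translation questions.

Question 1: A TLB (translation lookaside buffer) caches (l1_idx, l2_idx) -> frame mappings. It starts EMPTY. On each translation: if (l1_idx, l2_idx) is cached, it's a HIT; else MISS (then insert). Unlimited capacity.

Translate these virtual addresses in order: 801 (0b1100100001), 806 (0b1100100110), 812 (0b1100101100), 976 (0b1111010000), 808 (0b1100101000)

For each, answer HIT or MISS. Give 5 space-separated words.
Answer: MISS HIT HIT MISS HIT

Derivation:
vaddr=801: (6,2) not in TLB -> MISS, insert
vaddr=806: (6,2) in TLB -> HIT
vaddr=812: (6,2) in TLB -> HIT
vaddr=976: (7,5) not in TLB -> MISS, insert
vaddr=808: (6,2) in TLB -> HIT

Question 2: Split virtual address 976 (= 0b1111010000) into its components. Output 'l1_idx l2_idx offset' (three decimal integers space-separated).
Answer: 7 5 0

Derivation:
vaddr = 976 = 0b1111010000
  top 3 bits -> l1_idx = 7
  next 3 bits -> l2_idx = 5
  bottom 4 bits -> offset = 0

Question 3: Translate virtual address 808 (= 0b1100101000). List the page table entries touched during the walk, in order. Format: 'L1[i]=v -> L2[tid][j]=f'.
vaddr = 808 = 0b1100101000
Split: l1_idx=6, l2_idx=2, offset=8

Answer: L1[6]=2 -> L2[2][2]=2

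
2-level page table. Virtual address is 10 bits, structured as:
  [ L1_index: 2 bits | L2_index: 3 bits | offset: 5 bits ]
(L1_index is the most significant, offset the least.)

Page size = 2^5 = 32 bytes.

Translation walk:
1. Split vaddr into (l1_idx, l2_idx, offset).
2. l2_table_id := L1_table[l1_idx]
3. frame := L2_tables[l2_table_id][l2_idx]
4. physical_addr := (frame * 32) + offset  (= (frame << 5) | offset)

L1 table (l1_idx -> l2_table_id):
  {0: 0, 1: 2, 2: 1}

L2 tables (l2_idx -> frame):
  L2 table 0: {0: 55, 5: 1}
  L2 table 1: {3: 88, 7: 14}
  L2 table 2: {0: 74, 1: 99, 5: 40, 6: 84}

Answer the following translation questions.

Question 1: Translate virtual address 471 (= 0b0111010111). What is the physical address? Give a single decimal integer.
vaddr = 471 = 0b0111010111
Split: l1_idx=1, l2_idx=6, offset=23
L1[1] = 2
L2[2][6] = 84
paddr = 84 * 32 + 23 = 2711

Answer: 2711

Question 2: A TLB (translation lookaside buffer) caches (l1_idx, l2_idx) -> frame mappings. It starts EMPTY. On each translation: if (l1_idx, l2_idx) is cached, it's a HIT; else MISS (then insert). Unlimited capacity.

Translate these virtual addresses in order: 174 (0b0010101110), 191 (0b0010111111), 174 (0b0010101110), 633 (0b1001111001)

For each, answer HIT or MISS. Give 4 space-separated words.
vaddr=174: (0,5) not in TLB -> MISS, insert
vaddr=191: (0,5) in TLB -> HIT
vaddr=174: (0,5) in TLB -> HIT
vaddr=633: (2,3) not in TLB -> MISS, insert

Answer: MISS HIT HIT MISS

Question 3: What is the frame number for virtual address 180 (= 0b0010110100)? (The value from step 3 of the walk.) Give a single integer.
Answer: 1

Derivation:
vaddr = 180: l1_idx=0, l2_idx=5
L1[0] = 0; L2[0][5] = 1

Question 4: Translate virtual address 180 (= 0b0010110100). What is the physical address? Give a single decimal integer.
Answer: 52

Derivation:
vaddr = 180 = 0b0010110100
Split: l1_idx=0, l2_idx=5, offset=20
L1[0] = 0
L2[0][5] = 1
paddr = 1 * 32 + 20 = 52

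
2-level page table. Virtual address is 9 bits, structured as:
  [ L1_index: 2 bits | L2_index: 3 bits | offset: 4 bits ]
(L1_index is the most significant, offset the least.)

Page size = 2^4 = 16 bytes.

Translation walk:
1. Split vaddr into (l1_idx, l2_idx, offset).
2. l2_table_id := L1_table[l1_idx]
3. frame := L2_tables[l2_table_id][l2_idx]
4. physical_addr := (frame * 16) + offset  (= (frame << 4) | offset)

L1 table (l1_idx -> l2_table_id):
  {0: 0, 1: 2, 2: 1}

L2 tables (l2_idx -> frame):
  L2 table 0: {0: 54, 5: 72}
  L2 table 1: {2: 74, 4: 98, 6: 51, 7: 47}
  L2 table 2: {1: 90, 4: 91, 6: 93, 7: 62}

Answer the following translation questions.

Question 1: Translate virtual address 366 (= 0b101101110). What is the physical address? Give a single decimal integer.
Answer: 830

Derivation:
vaddr = 366 = 0b101101110
Split: l1_idx=2, l2_idx=6, offset=14
L1[2] = 1
L2[1][6] = 51
paddr = 51 * 16 + 14 = 830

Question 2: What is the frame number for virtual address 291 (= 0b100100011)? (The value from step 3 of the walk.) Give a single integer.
vaddr = 291: l1_idx=2, l2_idx=2
L1[2] = 1; L2[1][2] = 74

Answer: 74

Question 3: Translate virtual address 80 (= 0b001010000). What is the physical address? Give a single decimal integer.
Answer: 1152

Derivation:
vaddr = 80 = 0b001010000
Split: l1_idx=0, l2_idx=5, offset=0
L1[0] = 0
L2[0][5] = 72
paddr = 72 * 16 + 0 = 1152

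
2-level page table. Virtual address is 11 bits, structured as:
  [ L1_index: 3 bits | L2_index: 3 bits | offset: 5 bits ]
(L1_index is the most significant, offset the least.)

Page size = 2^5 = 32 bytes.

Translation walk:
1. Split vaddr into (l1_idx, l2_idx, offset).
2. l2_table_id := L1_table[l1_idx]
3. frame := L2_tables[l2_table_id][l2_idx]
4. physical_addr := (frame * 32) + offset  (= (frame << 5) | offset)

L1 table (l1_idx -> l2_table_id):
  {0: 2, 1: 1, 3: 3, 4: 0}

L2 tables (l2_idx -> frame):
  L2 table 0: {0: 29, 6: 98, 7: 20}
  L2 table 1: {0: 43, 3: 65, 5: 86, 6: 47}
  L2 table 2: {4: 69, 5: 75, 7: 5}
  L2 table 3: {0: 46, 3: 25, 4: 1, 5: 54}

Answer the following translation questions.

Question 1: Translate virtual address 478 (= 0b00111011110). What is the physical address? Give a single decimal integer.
Answer: 1534

Derivation:
vaddr = 478 = 0b00111011110
Split: l1_idx=1, l2_idx=6, offset=30
L1[1] = 1
L2[1][6] = 47
paddr = 47 * 32 + 30 = 1534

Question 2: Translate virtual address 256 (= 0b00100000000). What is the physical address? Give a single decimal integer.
Answer: 1376

Derivation:
vaddr = 256 = 0b00100000000
Split: l1_idx=1, l2_idx=0, offset=0
L1[1] = 1
L2[1][0] = 43
paddr = 43 * 32 + 0 = 1376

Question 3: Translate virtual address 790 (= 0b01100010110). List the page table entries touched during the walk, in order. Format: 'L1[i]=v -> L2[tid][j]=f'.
Answer: L1[3]=3 -> L2[3][0]=46

Derivation:
vaddr = 790 = 0b01100010110
Split: l1_idx=3, l2_idx=0, offset=22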